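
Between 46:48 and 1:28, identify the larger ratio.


46/48 = 0.9583
1/28 = 0.0357
0.9583 > 0.0357, so 46:48 is greater
= 46:48

46:48


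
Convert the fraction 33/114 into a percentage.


Percentage = (part / whole) × 100
= (33 / 114) × 100
≈ 28.95%

28.95%


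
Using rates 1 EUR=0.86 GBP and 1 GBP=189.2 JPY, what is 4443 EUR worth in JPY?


Step 1: 4443 EUR × 0.86 = 3820.98 GBP
Step 2: 3820.98 GBP × 189.2 = 722929.42 JPY
Implied rate EUR→JPY = 0.86 × 189.2 = 162.7120
= 722929.42 JPY

722929.42 JPY


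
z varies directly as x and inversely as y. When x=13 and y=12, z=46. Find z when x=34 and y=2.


z = k·x/y
Solve for k using the known point: k = z·y/x = 46×12/13 = 552/13 ≈ 42.4615
Now evaluate at x=34, y=2:
z = k × 34 / 2 = (552 × 34) / (13 × 2) = 18768/26
≈ 721.8462

721.8462


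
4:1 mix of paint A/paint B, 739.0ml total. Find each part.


Total parts = 4 + 1 = 5
paint A: 739.0 × 4/5 = 591.2ml
paint B: 739.0 × 1/5 = 147.8ml
= 591.2ml and 147.8ml

591.2ml and 147.8ml


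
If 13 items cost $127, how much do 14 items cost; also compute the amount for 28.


Direct proportion: y/x = constant
k = 127/13 ≈ 9.7692
y at x=14: k × 14 = 127 × 14 / 13 = 1778/13 ≈ 136.77
y at x=28: k × 28 = 127 × 28 / 13 = 3556/13 ≈ 273.54
= 136.77 and 273.54

136.77 and 273.54


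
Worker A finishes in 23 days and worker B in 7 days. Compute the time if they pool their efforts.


Rate of A = 1/23 per day
Rate of B = 1/7 per day
Combined rate = 1/23 + 1/7 = 30/161 ≈ 0.1863 per day
Days = 1 / combined rate = 161/30
≈ 5.37 days

5.37 days


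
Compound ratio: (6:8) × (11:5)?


Compound ratio = (6×11) : (8×5)
= 66:40
GCD = 2
= 33:20

33:20


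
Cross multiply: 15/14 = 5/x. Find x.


Cross multiply: 15 × x = 14 × 5
15x = 70
x = 70 / 15
= 4.67

4.67


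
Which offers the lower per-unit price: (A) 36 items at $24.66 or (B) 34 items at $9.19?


Deal A: $24.66/36 = $0.6850/unit
Deal B: $9.19/34 = $0.2703/unit
B is cheaper per unit
= Deal B

Deal B


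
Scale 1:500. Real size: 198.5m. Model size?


Model size = real / scale
= 198.5 / 500
= 0.3970 m

0.3970 m


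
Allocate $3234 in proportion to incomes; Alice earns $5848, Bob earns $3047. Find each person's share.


Total income = 5848 + 3047 = $8895
Alice: $3234 × 5848/8895 = $2126.19
Bob: $3234 × 3047/8895 = $1107.81
= Alice: $2126.19, Bob: $1107.81

Alice: $2126.19, Bob: $1107.81


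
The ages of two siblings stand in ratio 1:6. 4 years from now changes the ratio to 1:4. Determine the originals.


Let A = 1k, B = 6k.
(1k + 4) / (6k + 4) = 1/4
Cross-multiply: 4(1k + 4) = 1(6k + 4)
4k + 16 = 6k + 4
4k - 6k = 4 - 16
-2k = -12
k = -12/-2 = 6
A = 1×6 = 6, B = 6×6 = 36
= A = 6, B = 36

A = 6, B = 36


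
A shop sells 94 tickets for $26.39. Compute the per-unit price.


Unit rate = total / quantity
= 26.39 / 94
= $0.28 per unit

$0.28 per unit


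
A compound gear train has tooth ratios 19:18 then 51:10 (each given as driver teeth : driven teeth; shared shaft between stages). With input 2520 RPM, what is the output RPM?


Stage 1: RPM_B = RPM_A × t_A/t_B = 2520 × 19/18 = 47880/18 = 2660.00
B and C share a shaft → RPM_C = RPM_B
Stage 2: RPM_D = RPM_C × t_C/t_D = RPM_A × (t_A×t_C)/(t_B×t_D)
Overall ratio = (19×51)/(18×10) = 969/180
RPM_D = 2520 × 969/180 = 2441880/180
= 13566.00 RPM

13566.00 RPM


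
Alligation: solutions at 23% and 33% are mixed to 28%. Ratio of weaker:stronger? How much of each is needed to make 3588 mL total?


Let x parts of 23% mix with y parts of 33%.
23x + 33y = 28(x + y)
23x + 33y = 28x + 28y
x(23 - 28) = y(28 - 33)
x/y = (33 - 28)/(28 - 23) = 5/5
Simplify: 1:1
Total parts = 2; one part = 3588/2 = 1794.00 mL
23% solution: 1×1794.00 = 1794.00 mL
33% solution: 1×1794.00 = 1794.00 mL
= ratio 1:1; 1794.00 mL and 1794.00 mL

ratio 1:1; 1794.00 mL and 1794.00 mL


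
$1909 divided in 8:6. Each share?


Total parts = 8 + 6 = 14
Part 1: 1909 × 8/14 = 1090.86
Part 2: 1909 × 6/14 = 818.14
= Part 1: $1090.86, Part 2: $818.14

Part 1: $1090.86, Part 2: $818.14


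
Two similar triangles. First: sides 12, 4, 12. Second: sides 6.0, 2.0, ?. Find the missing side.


Scale factor = 6.0/12 = 0.5
Missing side = 12 × 0.5
= 6.0

6.0


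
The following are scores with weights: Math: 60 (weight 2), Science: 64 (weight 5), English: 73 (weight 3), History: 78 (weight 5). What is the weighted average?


Numerator = 60×2 + 64×5 + 73×3 + 78×5
= 120 + 320 + 219 + 390
= 1049
Total weight = 15
Weighted avg = 1049/15
= 69.93

69.93


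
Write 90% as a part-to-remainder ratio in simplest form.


90% means 90 parts out of 100; remainder = 10
Part : remainder = 90:10
GCD = 10
= 9:1

9:1


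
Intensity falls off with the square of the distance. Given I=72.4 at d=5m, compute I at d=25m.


I₁d₁² = I₂d₂²
I₂ = I₁ × (d₁/d₂)²
= 72.4 × (5/25)²
= 72.4 × 25/625
= 1810/625
= 2.8960

2.8960


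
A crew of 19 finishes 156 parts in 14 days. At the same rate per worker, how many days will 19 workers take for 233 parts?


Days ∝ work / workers, so d₂ = d₁ × (m₁/m₂) × (w₂/w₁)
Workers factor (inverse): 19/19 = 1.0000
Work factor (direct): 233/156 ≈ 1.4936
d₂ = 14 × 19/19 × 233/156 = (14 × 19 × 233) / (19 × 156) = 61978/2964
≈ 20.91 days

20.91 days


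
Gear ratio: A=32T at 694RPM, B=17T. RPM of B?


Gear ratio = 32:17 = 32:17
RPM_B = RPM_A × (teeth_A / teeth_B)
= 694 × (32/17)
= 1306.4 RPM

1306.4 RPM


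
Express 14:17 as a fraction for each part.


Total parts = 14 + 17 = 31
First part: 14/31 = 14/31
Second part: 17/31 = 17/31
= 14/31 and 17/31

14/31 and 17/31


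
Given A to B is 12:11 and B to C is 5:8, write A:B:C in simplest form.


Match B: multiply A:B by 5 → 60:55
Multiply B:C by 11 → 55:88
Combined: 60:55:88
GCD = 1
= 60:55:88

60:55:88


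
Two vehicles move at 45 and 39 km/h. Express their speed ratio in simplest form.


Ratio = 45:39
GCD = 3
Simplified = 15:13
Time ratio (same distance) = 13:15
Speed ratio = 15:13

15:13


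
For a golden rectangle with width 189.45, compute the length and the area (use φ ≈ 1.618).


φ = (1 + √5) / 2 ≈ 1.618
Length = width × φ = 189.45 × 1.618 = 306.5301
≈ 306.53
Area = width × length = 189.45 × 306.5301 = 58072.127445 ≈ 58072.13
= Length: 306.53, Area: 58072.13

Length: 306.53, Area: 58072.13


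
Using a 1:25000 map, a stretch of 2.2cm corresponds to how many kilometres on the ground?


Real distance = map distance × scale
= 2.2cm × 25000
= 55000 cm = 550.0 m
= 0.550 km

0.550 km


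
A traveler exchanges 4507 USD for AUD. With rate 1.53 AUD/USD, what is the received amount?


Amount × rate = 4507 × 1.53
= 6895.71 AUD

6895.71 AUD


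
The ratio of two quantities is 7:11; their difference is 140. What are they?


Let A = 7k, B = 11k.
11k - 7k = 140
4k = 140 → k = 140/4 = 35
A = 7×35 = 245, B = 11×35 = 385
= A = 245, B = 385

A = 245, B = 385


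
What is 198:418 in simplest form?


GCD(198, 418) = 22
198/22 : 418/22
= 9:19

9:19


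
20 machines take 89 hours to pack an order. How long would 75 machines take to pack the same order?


Inverse proportion: x × y = constant
k = 20 × 89 = 1780
y₂ = k / 75 = 1780 / 75
= 23.73

23.73


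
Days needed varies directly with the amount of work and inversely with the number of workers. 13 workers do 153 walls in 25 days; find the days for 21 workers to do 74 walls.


Days ∝ work / workers, so d₂ = d₁ × (m₁/m₂) × (w₂/w₁)
Workers factor (inverse): 13/21 ≈ 0.6190
Work factor (direct): 74/153 ≈ 0.4837
d₂ = 25 × 13/21 × 74/153 = (25 × 13 × 74) / (21 × 153) = 24050/3213
≈ 7.49 days

7.49 days


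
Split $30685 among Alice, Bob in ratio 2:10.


Total parts = 2 + 10 = 12
Alice: 30685 × 2/12 = 5114.17
Bob: 30685 × 10/12 = 25570.83
= Alice: $5114.17, Bob: $25570.83

Alice: $5114.17, Bob: $25570.83


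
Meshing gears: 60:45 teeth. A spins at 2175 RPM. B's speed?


Gear ratio = 60:45 = 4:3
RPM_B = RPM_A × (teeth_A / teeth_B)
= 2175 × (60/45)
= 2900.0 RPM

2900.0 RPM


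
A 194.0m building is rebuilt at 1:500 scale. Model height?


Model size = real / scale
= 194.0 / 500
= 0.3880 m

0.3880 m


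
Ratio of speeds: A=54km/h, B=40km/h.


Ratio = 54:40
GCD = 2
Simplified = 27:20
Time ratio (same distance) = 20:27
Speed ratio = 27:20

27:20


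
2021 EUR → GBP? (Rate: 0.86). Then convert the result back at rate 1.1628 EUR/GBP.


Amount × rate = 2021 × 0.86 = 1738.06 GBP
Round-trip: 1738.06 × 1.1628 = 2021.02 EUR
= 1738.06 GBP, then 2021.02 EUR

1738.06 GBP, then 2021.02 EUR


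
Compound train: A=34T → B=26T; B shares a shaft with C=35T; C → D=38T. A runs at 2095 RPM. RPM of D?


Stage 1: RPM_B = RPM_A × t_A/t_B = 2095 × 34/26 = 71230/26 ≈ 2739.62
B and C share a shaft → RPM_C = RPM_B
Stage 2: RPM_D = RPM_C × t_C/t_D = RPM_A × (t_A×t_C)/(t_B×t_D)
Overall ratio = (34×35)/(26×38) = 1190/988
RPM_D = 2095 × 1190/988 = 2493050/988
≈ 2523.33 RPM

2523.33 RPM


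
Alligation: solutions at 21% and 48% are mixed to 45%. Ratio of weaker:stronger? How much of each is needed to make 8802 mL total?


Let x parts of 21% mix with y parts of 48%.
21x + 48y = 45(x + y)
21x + 48y = 45x + 45y
x(21 - 45) = y(45 - 48)
x/y = (48 - 45)/(45 - 21) = 3/24
Simplify: 1:8
Total parts = 9; one part = 8802/9 = 978.00 mL
21% solution: 1×978.00 = 978.00 mL
48% solution: 8×978.00 = 7824.00 mL
= ratio 1:8; 978.00 mL and 7824.00 mL

ratio 1:8; 978.00 mL and 7824.00 mL


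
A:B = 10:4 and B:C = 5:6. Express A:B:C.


Match B: multiply A:B by 5 → 50:20
Multiply B:C by 4 → 20:24
Combined: 50:20:24
GCD = 2
= 25:10:12

25:10:12


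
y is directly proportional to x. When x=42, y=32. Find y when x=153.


Direct proportion: y/x = constant
k = 32/42 ≈ 0.7619
y₂ = k × 153 = 32 × 153 / 42 = 4896/42
≈ 116.57

116.57


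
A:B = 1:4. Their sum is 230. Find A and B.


Let A = 1k, B = 4k.
1k + 4k = 230
5k = 230 → k = 230/5 = 46
A = 1×46 = 46, B = 4×46 = 184
= A = 46, B = 184

A = 46, B = 184


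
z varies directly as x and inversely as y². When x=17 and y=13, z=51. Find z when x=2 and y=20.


z = k·x/y²
Solve for k using the known point: k = z·y²/x = 51×169/17 = 8619/17 = 507.0000
Now evaluate at x=2, y=20:
z = k × 2 / 400 = (8619 × 2) / (17 × 400) = 17238/6800
= 2.5350

2.5350


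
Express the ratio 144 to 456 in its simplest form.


GCD(144, 456) = 24
144/24 : 456/24
= 6:19

6:19


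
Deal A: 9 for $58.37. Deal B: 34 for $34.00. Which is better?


Deal A: $58.37/9 = $6.4856/unit
Deal B: $34.00/34 = $1.0000/unit
B is cheaper per unit
= Deal B

Deal B


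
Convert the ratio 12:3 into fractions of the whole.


Total parts = 12 + 3 = 15
First part: 12/15 = 4/5
Second part: 3/15 = 1/5
= 4/5 and 1/5

4/5 and 1/5


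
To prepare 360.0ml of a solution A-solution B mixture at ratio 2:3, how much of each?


Total parts = 2 + 3 = 5
solution A: 360.0 × 2/5 = 144.0ml
solution B: 360.0 × 3/5 = 216.0ml
= 144.0ml and 216.0ml

144.0ml and 216.0ml


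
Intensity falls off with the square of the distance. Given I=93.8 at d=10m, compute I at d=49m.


I₁d₁² = I₂d₂²
I₂ = I₁ × (d₁/d₂)²
= 93.8 × (10/49)²
= 93.8 × 100/2401
= 9380/2401
≈ 3.9067

3.9067


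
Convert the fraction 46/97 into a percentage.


Percentage = (part / whole) × 100
= (46 / 97) × 100
≈ 47.42%

47.42%


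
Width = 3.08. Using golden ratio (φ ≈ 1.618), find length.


φ = (1 + √5) / 2 ≈ 1.618
Length = width × φ = 3.08 × 1.618 = 4.98344
≈ 4.98

4.98


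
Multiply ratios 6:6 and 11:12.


Compound ratio = (6×11) : (6×12)
= 66:72
GCD = 6
= 11:12

11:12


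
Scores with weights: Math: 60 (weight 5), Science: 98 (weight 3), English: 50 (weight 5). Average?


Numerator = 60×5 + 98×3 + 50×5
= 300 + 294 + 250
= 844
Total weight = 13
Weighted avg = 844/13
= 64.92

64.92


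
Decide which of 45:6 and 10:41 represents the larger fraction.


45/6 = 7.5000
10/41 = 0.2439
7.5000 > 0.2439, so 45:6 is greater
= 45:6

45:6


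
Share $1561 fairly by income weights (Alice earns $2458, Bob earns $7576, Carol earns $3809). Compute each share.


Total income = 2458 + 7576 + 3809 = $13843
Alice: $1561 × 2458/13843 = $277.18
Bob: $1561 × 7576/13843 = $854.30
Carol: $1561 × 3809/13843 = $429.52
= Alice: $277.18, Bob: $854.30, Carol: $429.52

Alice: $277.18, Bob: $854.30, Carol: $429.52


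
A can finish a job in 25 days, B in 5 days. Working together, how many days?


Rate of A = 1/25 per day
Rate of B = 1/5 per day
Combined rate = 1/25 + 1/5 = 30/125 = 0.2400 per day
Days = 1 / combined rate = 125/30
≈ 4.17 days

4.17 days


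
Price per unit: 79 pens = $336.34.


Unit rate = total / quantity
= 336.34 / 79
= $4.26 per unit

$4.26 per unit


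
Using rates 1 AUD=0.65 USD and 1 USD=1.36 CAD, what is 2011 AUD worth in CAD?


Step 1: 2011 AUD × 0.65 = 1307.15 USD
Step 2: 1307.15 USD × 1.36 = 1777.72 CAD
Implied rate AUD→CAD = 0.65 × 1.36 = 0.8840
= 1777.72 CAD

1777.72 CAD


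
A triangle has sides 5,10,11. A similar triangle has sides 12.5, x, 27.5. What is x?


Scale factor = 12.5/5 = 2.5
Missing side = 10 × 2.5
= 25.0

25.0


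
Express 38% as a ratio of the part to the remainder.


38% means 38 parts out of 100; remainder = 62
Part : remainder = 38:62
GCD = 2
= 19:31

19:31


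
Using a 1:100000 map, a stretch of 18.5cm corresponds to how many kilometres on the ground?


Real distance = map distance × scale
= 18.5cm × 100000
= 1850000 cm = 18500.0 m
= 18.500 km

18.500 km


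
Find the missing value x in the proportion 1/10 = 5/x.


Cross multiply: 1 × x = 10 × 5
1x = 50
x = 50 / 1
= 50.00

50.00


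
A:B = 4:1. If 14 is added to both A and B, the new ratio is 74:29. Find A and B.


Let A = 4k, B = 1k.
(4k + 14) / (1k + 14) = 74/29
Cross-multiply: 29(4k + 14) = 74(1k + 14)
116k + 406 = 74k + 1036
116k - 74k = 1036 - 406
42k = 630
k = 630/42 = 15
A = 4×15 = 60, B = 1×15 = 15
= A = 60, B = 15

A = 60, B = 15


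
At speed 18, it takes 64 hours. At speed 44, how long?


Inverse proportion: x × y = constant
k = 18 × 64 = 1152
y₂ = k / 44 = 1152 / 44
= 26.18

26.18


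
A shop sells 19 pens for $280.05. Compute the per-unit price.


Unit rate = total / quantity
= 280.05 / 19
= $14.74 per unit

$14.74 per unit


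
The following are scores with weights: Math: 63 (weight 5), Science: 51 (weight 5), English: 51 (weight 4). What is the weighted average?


Numerator = 63×5 + 51×5 + 51×4
= 315 + 255 + 204
= 774
Total weight = 14
Weighted avg = 774/14
= 55.29

55.29


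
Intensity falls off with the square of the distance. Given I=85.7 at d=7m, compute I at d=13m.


I₁d₁² = I₂d₂²
I₂ = I₁ × (d₁/d₂)²
= 85.7 × (7/13)²
= 85.7 × 49/169
= 4199.3/169
≈ 24.8479

24.8479


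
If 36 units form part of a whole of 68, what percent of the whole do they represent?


Percentage = (part / whole) × 100
= (36 / 68) × 100
≈ 52.94%

52.94%


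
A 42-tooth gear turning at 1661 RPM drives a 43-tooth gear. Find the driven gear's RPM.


Gear ratio = 42:43 = 42:43
RPM_B = RPM_A × (teeth_A / teeth_B)
= 1661 × (42/43)
= 1622.4 RPM

1622.4 RPM


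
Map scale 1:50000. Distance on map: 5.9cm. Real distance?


Real distance = map distance × scale
= 5.9cm × 50000
= 295000 cm = 2950.0 m
= 2.950 km

2.950 km


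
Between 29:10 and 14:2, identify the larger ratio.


29/10 = 2.9000
14/2 = 7.0000
2.9000 < 7.0000, so 29:10 is less
= 14:2

14:2


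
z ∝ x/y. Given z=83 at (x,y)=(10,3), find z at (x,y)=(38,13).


z = k·x/y
Solve for k using the known point: k = z·y/x = 83×3/10 = 249/10 = 24.9000
Now evaluate at x=38, y=13:
z = k × 38 / 13 = (249 × 38) / (10 × 13) = 9462/130
≈ 72.7846

72.7846


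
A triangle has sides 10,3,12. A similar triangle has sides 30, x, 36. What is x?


Scale factor = 30/10 = 3
Missing side = 3 × 3
= 9.0

9.0


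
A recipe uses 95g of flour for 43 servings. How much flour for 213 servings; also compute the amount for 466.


Direct proportion: y/x = constant
k = 95/43 ≈ 2.2093
y at x=213: k × 213 = 95 × 213 / 43 = 20235/43 ≈ 470.58
y at x=466: k × 466 = 95 × 466 / 43 = 44270/43 ≈ 1029.53
= 470.58 and 1029.53

470.58 and 1029.53


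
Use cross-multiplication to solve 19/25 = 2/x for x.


Cross multiply: 19 × x = 25 × 2
19x = 50
x = 50 / 19
= 2.63

2.63


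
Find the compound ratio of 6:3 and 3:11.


Compound ratio = (6×3) : (3×11)
= 18:33
GCD = 3
= 6:11

6:11


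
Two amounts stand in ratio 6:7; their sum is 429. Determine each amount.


Let A = 6k, B = 7k.
6k + 7k = 429
13k = 429 → k = 429/13 = 33
A = 6×33 = 198, B = 7×33 = 231
= A = 198, B = 231

A = 198, B = 231


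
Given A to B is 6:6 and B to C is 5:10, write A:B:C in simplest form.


Match B: multiply A:B by 5 → 30:30
Multiply B:C by 6 → 30:60
Combined: 30:30:60
GCD = 30
= 1:1:2

1:1:2


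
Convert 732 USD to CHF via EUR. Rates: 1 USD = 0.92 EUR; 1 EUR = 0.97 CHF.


Step 1: 732 USD × 0.92 = 673.44 EUR
Step 2: 673.44 EUR × 0.97 = 653.24 CHF
Implied rate USD→CHF = 0.92 × 0.97 = 0.8924
= 653.24 CHF

653.24 CHF


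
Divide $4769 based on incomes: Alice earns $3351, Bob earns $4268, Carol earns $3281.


Total income = 3351 + 4268 + 3281 = $10900
Alice: $4769 × 3351/10900 = $1466.14
Bob: $4769 × 4268/10900 = $1867.35
Carol: $4769 × 3281/10900 = $1435.51
= Alice: $1466.14, Bob: $1867.35, Carol: $1435.51

Alice: $1466.14, Bob: $1867.35, Carol: $1435.51


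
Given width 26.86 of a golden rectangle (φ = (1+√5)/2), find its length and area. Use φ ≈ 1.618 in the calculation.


φ = (1 + √5) / 2 ≈ 1.618
Length = width × φ = 26.86 × 1.618 = 43.45948
≈ 43.46
Area = width × length = 26.86 × 43.45948 = 1167.3216328 ≈ 1167.32
= Length: 43.46, Area: 1167.32

Length: 43.46, Area: 1167.32


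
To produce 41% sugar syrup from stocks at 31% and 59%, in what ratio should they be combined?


Let x parts of 31% mix with y parts of 59%.
31x + 59y = 41(x + y)
31x + 59y = 41x + 41y
x(31 - 41) = y(41 - 59)
x/y = (59 - 41)/(41 - 31) = 18/10
Simplify: 9:5
= 9:5

9:5


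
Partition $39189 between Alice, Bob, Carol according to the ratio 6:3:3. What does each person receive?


Total parts = 6 + 3 + 3 = 12
Alice: 39189 × 6/12 = 19594.50
Bob: 39189 × 3/12 = 9797.25
Carol: 39189 × 3/12 = 9797.25
= Alice: $19594.50, Bob: $9797.25, Carol: $9797.25

Alice: $19594.50, Bob: $9797.25, Carol: $9797.25


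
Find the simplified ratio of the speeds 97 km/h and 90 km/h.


Ratio = 97:90
GCD = 1
Simplified = 97:90
Time ratio (same distance) = 90:97
Speed ratio = 97:90

97:90


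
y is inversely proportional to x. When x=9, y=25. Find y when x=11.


Inverse proportion: x × y = constant
k = 9 × 25 = 225
y₂ = k / 11 = 225 / 11
= 20.45

20.45


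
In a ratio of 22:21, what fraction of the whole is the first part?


Total parts = 22 + 21 = 43
First part: 22/43 = 22/43
= 22/43

22/43


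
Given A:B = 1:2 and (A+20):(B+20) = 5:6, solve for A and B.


Let A = 1k, B = 2k.
(1k + 20) / (2k + 20) = 5/6
Cross-multiply: 6(1k + 20) = 5(2k + 20)
6k + 120 = 10k + 100
6k - 10k = 100 - 120
-4k = -20
k = -20/-4 = 5
A = 1×5 = 5, B = 2×5 = 10
= A = 5, B = 10

A = 5, B = 10


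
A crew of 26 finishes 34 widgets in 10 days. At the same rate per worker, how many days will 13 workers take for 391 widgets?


Days ∝ work / workers, so d₂ = d₁ × (m₁/m₂) × (w₂/w₁)
Workers factor (inverse): 26/13 = 2.0000
Work factor (direct): 391/34 = 11.5000
d₂ = 10 × 26/13 × 391/34 = (10 × 26 × 391) / (13 × 34) = 101660/442
= 230.00 days

230.00 days


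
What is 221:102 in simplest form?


GCD(221, 102) = 17
221/17 : 102/17
= 13:6

13:6


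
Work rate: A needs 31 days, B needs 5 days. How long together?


Rate of A = 1/31 per day
Rate of B = 1/5 per day
Combined rate = 1/31 + 1/5 = 36/155 ≈ 0.2323 per day
Days = 1 / combined rate = 155/36
≈ 4.31 days

4.31 days


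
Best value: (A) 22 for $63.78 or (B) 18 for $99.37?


Deal A: $63.78/22 = $2.8991/unit
Deal B: $99.37/18 = $5.5206/unit
A is cheaper per unit
= Deal A

Deal A


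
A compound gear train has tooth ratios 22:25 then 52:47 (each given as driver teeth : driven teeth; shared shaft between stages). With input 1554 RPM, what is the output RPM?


Stage 1: RPM_B = RPM_A × t_A/t_B = 1554 × 22/25 = 34188/25 = 1367.52
B and C share a shaft → RPM_C = RPM_B
Stage 2: RPM_D = RPM_C × t_C/t_D = RPM_A × (t_A×t_C)/(t_B×t_D)
Overall ratio = (22×52)/(25×47) = 1144/1175
RPM_D = 1554 × 1144/1175 = 1777776/1175
≈ 1513.00 RPM

1513.00 RPM


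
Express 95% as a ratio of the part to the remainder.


95% means 95 parts out of 100; remainder = 5
Part : remainder = 95:5
GCD = 5
= 19:1

19:1


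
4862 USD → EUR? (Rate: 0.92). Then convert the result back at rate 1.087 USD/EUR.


Amount × rate = 4862 × 0.92 = 4473.04 EUR
Round-trip: 4473.04 × 1.087 = 4862.19 USD
= 4473.04 EUR, then 4862.19 USD

4473.04 EUR, then 4862.19 USD


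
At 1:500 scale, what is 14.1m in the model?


Model size = real / scale
= 14.1 / 500
= 0.0282 m

0.0282 m


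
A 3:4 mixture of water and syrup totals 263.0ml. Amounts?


Total parts = 3 + 4 = 7
water: 263.0 × 3/7 = 112.7ml
syrup: 263.0 × 4/7 = 150.3ml
= 112.7ml and 150.3ml

112.7ml and 150.3ml


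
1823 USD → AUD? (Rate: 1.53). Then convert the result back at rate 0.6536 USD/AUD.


Amount × rate = 1823 × 1.53 = 2789.19 AUD
Round-trip: 2789.19 × 0.6536 = 1823.01 USD
= 2789.19 AUD, then 1823.01 USD

2789.19 AUD, then 1823.01 USD


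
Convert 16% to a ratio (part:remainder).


16% means 16 parts out of 100; remainder = 84
Part : remainder = 16:84
GCD = 4
= 4:21

4:21


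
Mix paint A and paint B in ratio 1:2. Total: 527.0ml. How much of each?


Total parts = 1 + 2 = 3
paint A: 527.0 × 1/3 = 175.7ml
paint B: 527.0 × 2/3 = 351.3ml
= 175.7ml and 351.3ml

175.7ml and 351.3ml


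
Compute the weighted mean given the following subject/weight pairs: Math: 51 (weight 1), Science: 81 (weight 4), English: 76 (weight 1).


Numerator = 51×1 + 81×4 + 76×1
= 51 + 324 + 76
= 451
Total weight = 6
Weighted avg = 451/6
= 75.17

75.17


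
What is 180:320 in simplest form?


GCD(180, 320) = 20
180/20 : 320/20
= 9:16

9:16


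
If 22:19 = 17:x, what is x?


Cross multiply: 22 × x = 19 × 17
22x = 323
x = 323 / 22
= 14.68

14.68


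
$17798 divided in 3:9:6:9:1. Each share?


Total parts = 3 + 9 + 6 + 9 + 1 = 28
Part 1: 17798 × 3/28 = 1906.93
Part 2: 17798 × 9/28 = 5720.79
Part 3: 17798 × 6/28 = 3813.86
Part 4: 17798 × 9/28 = 5720.79
Part 5: 17798 × 1/28 = 635.64
= Part 1: $1906.93, Part 2: $5720.79, Part 3: $3813.86, Part 4: $5720.79, Part 5: $635.64

Part 1: $1906.93, Part 2: $5720.79, Part 3: $3813.86, Part 4: $5720.79, Part 5: $635.64


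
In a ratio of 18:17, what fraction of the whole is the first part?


Total parts = 18 + 17 = 35
First part: 18/35 = 18/35
= 18/35

18/35


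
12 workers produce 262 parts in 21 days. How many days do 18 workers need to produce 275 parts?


Days ∝ work / workers, so d₂ = d₁ × (m₁/m₂) × (w₂/w₁)
Workers factor (inverse): 12/18 ≈ 0.6667
Work factor (direct): 275/262 ≈ 1.0496
d₂ = 21 × 12/18 × 275/262 = (21 × 12 × 275) / (18 × 262) = 69300/4716
≈ 14.69 days

14.69 days


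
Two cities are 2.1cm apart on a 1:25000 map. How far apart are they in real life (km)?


Real distance = map distance × scale
= 2.1cm × 25000
= 52500 cm = 525.0 m
= 0.525 km

0.525 km


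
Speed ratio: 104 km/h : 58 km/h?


Ratio = 104:58
GCD = 2
Simplified = 52:29
Time ratio (same distance) = 29:52
Speed ratio = 52:29

52:29


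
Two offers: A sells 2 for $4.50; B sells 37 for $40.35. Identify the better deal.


Deal A: $4.50/2 = $2.2500/unit
Deal B: $40.35/37 = $1.0905/unit
B is cheaper per unit
= Deal B

Deal B


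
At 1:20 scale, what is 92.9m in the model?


Model size = real / scale
= 92.9 / 20
= 4.6450 m

4.6450 m


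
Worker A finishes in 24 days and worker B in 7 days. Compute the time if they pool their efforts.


Rate of A = 1/24 per day
Rate of B = 1/7 per day
Combined rate = 1/24 + 1/7 = 31/168 ≈ 0.1845 per day
Days = 1 / combined rate = 168/31
≈ 5.42 days

5.42 days


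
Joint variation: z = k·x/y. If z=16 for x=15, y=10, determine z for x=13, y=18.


z = k·x/y
Solve for k using the known point: k = z·y/x = 16×10/15 = 160/15 ≈ 10.6667
Now evaluate at x=13, y=18:
z = k × 13 / 18 = (160 × 13) / (15 × 18) = 2080/270
≈ 7.7037

7.7037


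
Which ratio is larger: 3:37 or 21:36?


3/37 = 0.0811
21/36 = 0.5833
0.0811 < 0.5833, so 3:37 is less
= 21:36

21:36


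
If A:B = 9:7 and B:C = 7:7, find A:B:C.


Match B: multiply A:B by 7 → 63:49
Multiply B:C by 7 → 49:49
Combined: 63:49:49
GCD = 7
= 9:7:7

9:7:7


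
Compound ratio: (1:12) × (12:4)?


Compound ratio = (1×12) : (12×4)
= 12:48
GCD = 12
= 1:4

1:4


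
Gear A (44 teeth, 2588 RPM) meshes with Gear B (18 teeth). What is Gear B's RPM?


Gear ratio = 44:18 = 22:9
RPM_B = RPM_A × (teeth_A / teeth_B)
= 2588 × (44/18)
= 6326.2 RPM

6326.2 RPM


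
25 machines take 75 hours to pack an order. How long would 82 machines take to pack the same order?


Inverse proportion: x × y = constant
k = 25 × 75 = 1875
y₂ = k / 82 = 1875 / 82
= 22.87

22.87


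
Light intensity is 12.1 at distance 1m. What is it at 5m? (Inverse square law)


I₁d₁² = I₂d₂²
I₂ = I₁ × (d₁/d₂)²
= 12.1 × (1/5)²
= 12.1 × 1/25
= 12.1/25
= 0.4840

0.4840


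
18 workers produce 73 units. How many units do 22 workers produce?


Direct proportion: y/x = constant
k = 73/18 ≈ 4.0556
y₂ = k × 22 = 73 × 22 / 18 = 1606/18
≈ 89.22

89.22


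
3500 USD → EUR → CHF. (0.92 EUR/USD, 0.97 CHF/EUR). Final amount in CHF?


Step 1: 3500 USD × 0.92 = 3220.00 EUR
Step 2: 3220.00 EUR × 0.97 = 3123.40 CHF
Implied rate USD→CHF = 0.92 × 0.97 = 0.8924
= 3123.40 CHF

3123.40 CHF


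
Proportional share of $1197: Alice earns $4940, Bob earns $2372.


Total income = 4940 + 2372 = $7312
Alice: $1197 × 4940/7312 = $808.70
Bob: $1197 × 2372/7312 = $388.30
= Alice: $808.70, Bob: $388.30

Alice: $808.70, Bob: $388.30


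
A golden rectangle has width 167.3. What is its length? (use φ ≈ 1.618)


φ = (1 + √5) / 2 ≈ 1.618
Length = width × φ = 167.3 × 1.618 = 270.6914
≈ 270.69

270.69


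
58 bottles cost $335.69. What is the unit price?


Unit rate = total / quantity
= 335.69 / 58
= $5.79 per unit

$5.79 per unit


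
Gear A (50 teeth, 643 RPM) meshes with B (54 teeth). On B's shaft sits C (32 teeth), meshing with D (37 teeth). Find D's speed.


Stage 1: RPM_B = RPM_A × t_A/t_B = 643 × 50/54 = 32150/54 ≈ 595.37
B and C share a shaft → RPM_C = RPM_B
Stage 2: RPM_D = RPM_C × t_C/t_D = RPM_A × (t_A×t_C)/(t_B×t_D)
Overall ratio = (50×32)/(54×37) = 1600/1998
RPM_D = 643 × 1600/1998 = 1028800/1998
≈ 514.91 RPM

514.91 RPM


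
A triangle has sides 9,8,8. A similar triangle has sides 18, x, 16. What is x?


Scale factor = 18/9 = 2
Missing side = 8 × 2
= 16.0

16.0


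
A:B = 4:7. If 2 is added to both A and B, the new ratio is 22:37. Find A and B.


Let A = 4k, B = 7k.
(4k + 2) / (7k + 2) = 22/37
Cross-multiply: 37(4k + 2) = 22(7k + 2)
148k + 74 = 154k + 44
148k - 154k = 44 - 74
-6k = -30
k = -30/-6 = 5
A = 4×5 = 20, B = 7×5 = 35
= A = 20, B = 35

A = 20, B = 35


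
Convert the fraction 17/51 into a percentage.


Percentage = (part / whole) × 100
= (17 / 51) × 100
≈ 33.33%

33.33%


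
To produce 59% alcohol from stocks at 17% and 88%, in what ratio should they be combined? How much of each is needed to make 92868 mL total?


Let x parts of 17% mix with y parts of 88%.
17x + 88y = 59(x + y)
17x + 88y = 59x + 59y
x(17 - 59) = y(59 - 88)
x/y = (88 - 59)/(59 - 17) = 29/42
Simplify: 29:42
Total parts = 71; one part = 92868/71 = 1308.00 mL
17% solution: 29×1308.00 = 37932.00 mL
88% solution: 42×1308.00 = 54936.00 mL
= ratio 29:42; 37932.00 mL and 54936.00 mL

ratio 29:42; 37932.00 mL and 54936.00 mL


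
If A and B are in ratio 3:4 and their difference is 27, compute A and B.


Let A = 3k, B = 4k.
4k - 3k = 27
1k = 27 → k = 27/1 = 27
A = 3×27 = 81, B = 4×27 = 108
= A = 81, B = 108

A = 81, B = 108


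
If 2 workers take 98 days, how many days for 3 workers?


Inverse proportion: x × y = constant
k = 2 × 98 = 196
y₂ = k / 3 = 196 / 3
= 65.33

65.33


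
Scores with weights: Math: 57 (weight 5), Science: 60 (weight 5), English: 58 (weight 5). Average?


Numerator = 57×5 + 60×5 + 58×5
= 285 + 300 + 290
= 875
Total weight = 15
Weighted avg = 875/15
= 58.33

58.33


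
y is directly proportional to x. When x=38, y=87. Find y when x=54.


Direct proportion: y/x = constant
k = 87/38 ≈ 2.2895
y₂ = k × 54 = 87 × 54 / 38 = 4698/38
≈ 123.63

123.63


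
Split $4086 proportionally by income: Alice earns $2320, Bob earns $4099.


Total income = 2320 + 4099 = $6419
Alice: $4086 × 2320/6419 = $1476.79
Bob: $4086 × 4099/6419 = $2609.21
= Alice: $1476.79, Bob: $2609.21

Alice: $1476.79, Bob: $2609.21


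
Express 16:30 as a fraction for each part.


Total parts = 16 + 30 = 46
First part: 16/46 = 8/23
Second part: 30/46 = 15/23
= 8/23 and 15/23

8/23 and 15/23


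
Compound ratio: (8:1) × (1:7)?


Compound ratio = (8×1) : (1×7)
= 8:7
GCD = 1
= 8:7

8:7


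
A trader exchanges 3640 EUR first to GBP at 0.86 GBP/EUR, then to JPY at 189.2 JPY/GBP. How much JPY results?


Step 1: 3640 EUR × 0.86 = 3130.40 GBP
Step 2: 3130.40 GBP × 189.2 = 592271.68 JPY
Implied rate EUR→JPY = 0.86 × 189.2 = 162.7120
= 592271.68 JPY

592271.68 JPY


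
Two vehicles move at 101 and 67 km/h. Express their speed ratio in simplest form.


Ratio = 101:67
GCD = 1
Simplified = 101:67
Time ratio (same distance) = 67:101
Speed ratio = 101:67

101:67


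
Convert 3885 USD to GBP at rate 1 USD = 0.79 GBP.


Amount × rate = 3885 × 0.79
= 3069.15 GBP

3069.15 GBP


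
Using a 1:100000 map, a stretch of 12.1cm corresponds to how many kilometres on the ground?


Real distance = map distance × scale
= 12.1cm × 100000
= 1210000 cm = 12100.0 m
= 12.100 km

12.100 km


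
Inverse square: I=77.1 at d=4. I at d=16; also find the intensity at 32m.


I₁d₁² = I₂d₂²
I at 16m = 77.1 × (4/16)² = 77.1 × 16/256 = 1233.6/256 ≈ 4.8188
I at 32m = 77.1 × (4/32)² = 77.1 × 16/1024 = 1233.6/1024 ≈ 1.2047
= 4.8188 and 1.2047

4.8188 and 1.2047


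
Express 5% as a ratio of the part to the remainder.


5% means 5 parts out of 100; remainder = 95
Part : remainder = 5:95
GCD = 5
= 1:19

1:19


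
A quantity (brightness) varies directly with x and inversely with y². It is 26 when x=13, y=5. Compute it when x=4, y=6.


z = k·x/y²
Solve for k using the known point: k = z·y²/x = 26×25/13 = 650/13 = 50.0000
Now evaluate at x=4, y=6:
z = k × 4 / 36 = (650 × 4) / (13 × 36) = 2600/468
≈ 5.5556

5.5556


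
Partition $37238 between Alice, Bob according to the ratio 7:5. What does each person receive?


Total parts = 7 + 5 = 12
Alice: 37238 × 7/12 = 21722.17
Bob: 37238 × 5/12 = 15515.83
= Alice: $21722.17, Bob: $15515.83

Alice: $21722.17, Bob: $15515.83


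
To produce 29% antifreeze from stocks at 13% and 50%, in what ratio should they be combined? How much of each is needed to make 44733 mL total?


Let x parts of 13% mix with y parts of 50%.
13x + 50y = 29(x + y)
13x + 50y = 29x + 29y
x(13 - 29) = y(29 - 50)
x/y = (50 - 29)/(29 - 13) = 21/16
Simplify: 21:16
Total parts = 37; one part = 44733/37 = 1209.00 mL
13% solution: 21×1209.00 = 25389.00 mL
50% solution: 16×1209.00 = 19344.00 mL
= ratio 21:16; 25389.00 mL and 19344.00 mL

ratio 21:16; 25389.00 mL and 19344.00 mL


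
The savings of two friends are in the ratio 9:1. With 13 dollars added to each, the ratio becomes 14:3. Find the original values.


Let A = 9k, B = 1k.
(9k + 13) / (1k + 13) = 14/3
Cross-multiply: 3(9k + 13) = 14(1k + 13)
27k + 39 = 14k + 182
27k - 14k = 182 - 39
13k = 143
k = 143/13 = 11
A = 9×11 = 99, B = 1×11 = 11
= A = 99, B = 11

A = 99, B = 11


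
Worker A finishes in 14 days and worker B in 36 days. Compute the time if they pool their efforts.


Rate of A = 1/14 per day
Rate of B = 1/36 per day
Combined rate = 1/14 + 1/36 = 50/504 ≈ 0.0992 per day
Days = 1 / combined rate = 504/50
= 10.08 days

10.08 days


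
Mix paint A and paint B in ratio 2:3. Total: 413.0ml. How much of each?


Total parts = 2 + 3 = 5
paint A: 413.0 × 2/5 = 165.2ml
paint B: 413.0 × 3/5 = 247.8ml
= 165.2ml and 247.8ml

165.2ml and 247.8ml


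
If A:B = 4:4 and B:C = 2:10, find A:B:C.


Match B: multiply A:B by 2 → 8:8
Multiply B:C by 4 → 8:40
Combined: 8:8:40
GCD = 8
= 1:1:5

1:1:5


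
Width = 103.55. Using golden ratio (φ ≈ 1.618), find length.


φ = (1 + √5) / 2 ≈ 1.618
Length = width × φ = 103.55 × 1.618 = 167.5439
≈ 167.54

167.54


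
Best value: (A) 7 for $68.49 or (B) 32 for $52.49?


Deal A: $68.49/7 = $9.7843/unit
Deal B: $52.49/32 = $1.6403/unit
B is cheaper per unit
= Deal B

Deal B


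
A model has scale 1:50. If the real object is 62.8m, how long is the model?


Model size = real / scale
= 62.8 / 50
= 1.2560 m

1.2560 m


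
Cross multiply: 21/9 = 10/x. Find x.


Cross multiply: 21 × x = 9 × 10
21x = 90
x = 90 / 21
= 4.29

4.29


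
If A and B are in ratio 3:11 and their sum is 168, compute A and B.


Let A = 3k, B = 11k.
3k + 11k = 168
14k = 168 → k = 168/14 = 12
A = 3×12 = 36, B = 11×12 = 132
= A = 36, B = 132

A = 36, B = 132


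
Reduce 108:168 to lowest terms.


GCD(108, 168) = 12
108/12 : 168/12
= 9:14

9:14


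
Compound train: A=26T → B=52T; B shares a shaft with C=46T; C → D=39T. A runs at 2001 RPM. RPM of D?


Stage 1: RPM_B = RPM_A × t_A/t_B = 2001 × 26/52 = 52026/52 = 1000.50
B and C share a shaft → RPM_C = RPM_B
Stage 2: RPM_D = RPM_C × t_C/t_D = RPM_A × (t_A×t_C)/(t_B×t_D)
Overall ratio = (26×46)/(52×39) = 1196/2028
RPM_D = 2001 × 1196/2028 = 2393196/2028
≈ 1180.08 RPM

1180.08 RPM


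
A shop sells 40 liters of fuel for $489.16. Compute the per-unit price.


Unit rate = total / quantity
= 489.16 / 40
= $12.23 per unit

$12.23 per unit


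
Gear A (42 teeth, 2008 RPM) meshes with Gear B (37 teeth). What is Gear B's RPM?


Gear ratio = 42:37 = 42:37
RPM_B = RPM_A × (teeth_A / teeth_B)
= 2008 × (42/37)
= 2279.4 RPM

2279.4 RPM


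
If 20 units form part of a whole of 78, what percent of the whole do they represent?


Percentage = (part / whole) × 100
= (20 / 78) × 100
≈ 25.64%

25.64%


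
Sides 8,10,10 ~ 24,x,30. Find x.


Scale factor = 24/8 = 3
Missing side = 10 × 3
= 30.0

30.0


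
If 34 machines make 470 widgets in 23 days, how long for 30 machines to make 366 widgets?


Days ∝ work / workers, so d₂ = d₁ × (m₁/m₂) × (w₂/w₁)
Workers factor (inverse): 34/30 ≈ 1.1333
Work factor (direct): 366/470 ≈ 0.7787
d₂ = 23 × 34/30 × 366/470 = (23 × 34 × 366) / (30 × 470) = 286212/14100
≈ 20.30 days

20.30 days


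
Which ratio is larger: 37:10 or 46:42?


37/10 = 3.7000
46/42 = 1.0952
3.7000 > 1.0952, so 37:10 is greater
= 37:10

37:10


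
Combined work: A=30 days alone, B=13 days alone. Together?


Rate of A = 1/30 per day
Rate of B = 1/13 per day
Combined rate = 1/30 + 1/13 = 43/390 ≈ 0.1103 per day
Days = 1 / combined rate = 390/43
≈ 9.07 days

9.07 days


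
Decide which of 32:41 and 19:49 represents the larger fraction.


32/41 = 0.7805
19/49 = 0.3878
0.7805 > 0.3878, so 32:41 is greater
= 32:41

32:41


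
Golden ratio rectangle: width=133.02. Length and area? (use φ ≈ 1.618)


φ = (1 + √5) / 2 ≈ 1.618
Length = width × φ = 133.02 × 1.618 = 215.22636
≈ 215.23
Area = width × length = 133.02 × 215.22636 = 28629.4104072 ≈ 28629.41
= Length: 215.23, Area: 28629.41

Length: 215.23, Area: 28629.41


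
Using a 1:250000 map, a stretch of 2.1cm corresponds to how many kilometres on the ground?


Real distance = map distance × scale
= 2.1cm × 250000
= 525000 cm = 5250.0 m
= 5.250 km

5.250 km


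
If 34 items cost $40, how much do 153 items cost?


Direct proportion: y/x = constant
k = 40/34 ≈ 1.1765
y₂ = k × 153 = 40 × 153 / 34 = 6120/34
= 180.00

180.00


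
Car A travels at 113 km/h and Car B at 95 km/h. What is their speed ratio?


Ratio = 113:95
GCD = 1
Simplified = 113:95
Time ratio (same distance) = 95:113
Speed ratio = 113:95

113:95


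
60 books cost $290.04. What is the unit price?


Unit rate = total / quantity
= 290.04 / 60
= $4.83 per unit

$4.83 per unit


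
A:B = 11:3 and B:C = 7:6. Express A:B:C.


Match B: multiply A:B by 7 → 77:21
Multiply B:C by 3 → 21:18
Combined: 77:21:18
GCD = 1
= 77:21:18

77:21:18


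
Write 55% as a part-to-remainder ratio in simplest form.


55% means 55 parts out of 100; remainder = 45
Part : remainder = 55:45
GCD = 5
= 11:9

11:9


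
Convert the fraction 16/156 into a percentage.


Percentage = (part / whole) × 100
= (16 / 156) × 100
≈ 10.26%

10.26%


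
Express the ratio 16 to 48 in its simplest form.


GCD(16, 48) = 16
16/16 : 48/16
= 1:3

1:3


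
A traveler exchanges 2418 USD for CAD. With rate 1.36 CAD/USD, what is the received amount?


Amount × rate = 2418 × 1.36
= 3288.48 CAD

3288.48 CAD


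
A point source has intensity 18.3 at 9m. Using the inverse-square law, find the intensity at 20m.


I₁d₁² = I₂d₂²
I₂ = I₁ × (d₁/d₂)²
= 18.3 × (9/20)²
= 18.3 × 81/400
= 1482.3/400
≈ 3.7058

3.7058


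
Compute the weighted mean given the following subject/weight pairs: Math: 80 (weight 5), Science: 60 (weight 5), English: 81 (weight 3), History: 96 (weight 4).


Numerator = 80×5 + 60×5 + 81×3 + 96×4
= 400 + 300 + 243 + 384
= 1327
Total weight = 17
Weighted avg = 1327/17
= 78.06

78.06


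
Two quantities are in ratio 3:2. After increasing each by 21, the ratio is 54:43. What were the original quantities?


Let A = 3k, B = 2k.
(3k + 21) / (2k + 21) = 54/43
Cross-multiply: 43(3k + 21) = 54(2k + 21)
129k + 903 = 108k + 1134
129k - 108k = 1134 - 903
21k = 231
k = 231/21 = 11
A = 3×11 = 33, B = 2×11 = 22
= A = 33, B = 22

A = 33, B = 22


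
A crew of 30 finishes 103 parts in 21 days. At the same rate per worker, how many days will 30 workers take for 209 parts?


Days ∝ work / workers, so d₂ = d₁ × (m₁/m₂) × (w₂/w₁)
Workers factor (inverse): 30/30 = 1.0000
Work factor (direct): 209/103 ≈ 2.0291
d₂ = 21 × 30/30 × 209/103 = (21 × 30 × 209) / (30 × 103) = 131670/3090
≈ 42.61 days

42.61 days


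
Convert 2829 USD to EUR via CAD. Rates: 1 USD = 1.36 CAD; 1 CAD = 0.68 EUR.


Step 1: 2829 USD × 1.36 = 3847.44 CAD
Step 2: 3847.44 CAD × 0.68 = 2616.26 EUR
Implied rate USD→EUR = 1.36 × 0.68 = 0.9248
= 2616.26 EUR

2616.26 EUR


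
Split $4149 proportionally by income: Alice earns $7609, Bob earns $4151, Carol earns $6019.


Total income = 7609 + 4151 + 6019 = $17779
Alice: $4149 × 7609/17779 = $1775.68
Bob: $4149 × 4151/17779 = $968.70
Carol: $4149 × 6019/17779 = $1404.63
= Alice: $1775.68, Bob: $968.70, Carol: $1404.63

Alice: $1775.68, Bob: $968.70, Carol: $1404.63


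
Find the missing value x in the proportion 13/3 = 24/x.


Cross multiply: 13 × x = 3 × 24
13x = 72
x = 72 / 13
= 5.54

5.54
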